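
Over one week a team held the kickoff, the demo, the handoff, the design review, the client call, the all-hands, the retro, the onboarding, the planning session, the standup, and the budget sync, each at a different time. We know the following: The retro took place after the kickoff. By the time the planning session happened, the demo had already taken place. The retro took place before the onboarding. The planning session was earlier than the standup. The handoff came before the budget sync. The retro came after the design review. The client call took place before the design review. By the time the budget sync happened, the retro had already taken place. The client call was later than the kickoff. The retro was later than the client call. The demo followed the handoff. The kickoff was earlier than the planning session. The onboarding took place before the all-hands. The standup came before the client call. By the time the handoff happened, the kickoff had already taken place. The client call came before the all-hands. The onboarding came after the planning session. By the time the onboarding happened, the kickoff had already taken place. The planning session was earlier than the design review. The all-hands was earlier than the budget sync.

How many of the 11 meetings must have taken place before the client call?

Directly stated before the client call: the kickoff and the standup.
The demo reaches the client call via the demo → the planning session → the standup → the client call.
The handoff reaches the client call via the handoff → the demo → the planning session → the standup → the client call.
The planning session reaches the client call via the planning session → the standup → the client call.
No chain forces the retro (or any of the others) ahead of the client call.
That's the demo, the handoff, the kickoff, the planning session, and the standup — 5 in all.

5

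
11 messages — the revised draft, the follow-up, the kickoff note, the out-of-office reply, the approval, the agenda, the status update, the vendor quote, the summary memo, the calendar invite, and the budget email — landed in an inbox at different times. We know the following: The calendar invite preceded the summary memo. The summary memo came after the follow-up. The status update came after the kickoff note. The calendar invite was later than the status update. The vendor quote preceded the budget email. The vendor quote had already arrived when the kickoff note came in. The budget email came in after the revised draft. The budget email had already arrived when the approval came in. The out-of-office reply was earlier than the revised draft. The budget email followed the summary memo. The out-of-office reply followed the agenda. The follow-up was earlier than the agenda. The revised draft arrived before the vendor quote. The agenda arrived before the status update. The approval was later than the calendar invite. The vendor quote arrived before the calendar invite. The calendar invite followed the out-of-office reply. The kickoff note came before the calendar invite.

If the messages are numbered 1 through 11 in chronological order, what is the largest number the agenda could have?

2

The agenda must come before the approval, the budget email, the calendar invite, the kickoff note, the out-of-office reply, the revised draft, the status update, the summary memo, and the vendor quote — 9 messages forced after it.
Everything else can be placed before the agenda in some valid order, so the agenda can sit as late as position 11 − 9 = 2.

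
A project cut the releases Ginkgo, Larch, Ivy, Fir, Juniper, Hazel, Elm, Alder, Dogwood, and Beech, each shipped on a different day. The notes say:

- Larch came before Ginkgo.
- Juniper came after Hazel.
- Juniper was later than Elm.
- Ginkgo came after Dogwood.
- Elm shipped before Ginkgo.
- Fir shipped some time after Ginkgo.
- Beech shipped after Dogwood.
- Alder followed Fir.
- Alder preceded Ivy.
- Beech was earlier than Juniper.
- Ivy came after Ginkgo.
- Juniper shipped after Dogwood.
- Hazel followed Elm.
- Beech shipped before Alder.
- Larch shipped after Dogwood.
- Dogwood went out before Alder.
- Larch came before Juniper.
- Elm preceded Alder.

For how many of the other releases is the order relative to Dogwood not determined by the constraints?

Forced after Dogwood: Alder, Beech, Fir, Ginkgo, Ivy, Juniper, and Larch.
That leaves Elm and Hazel with no forced order relative to Dogwood — 2.

2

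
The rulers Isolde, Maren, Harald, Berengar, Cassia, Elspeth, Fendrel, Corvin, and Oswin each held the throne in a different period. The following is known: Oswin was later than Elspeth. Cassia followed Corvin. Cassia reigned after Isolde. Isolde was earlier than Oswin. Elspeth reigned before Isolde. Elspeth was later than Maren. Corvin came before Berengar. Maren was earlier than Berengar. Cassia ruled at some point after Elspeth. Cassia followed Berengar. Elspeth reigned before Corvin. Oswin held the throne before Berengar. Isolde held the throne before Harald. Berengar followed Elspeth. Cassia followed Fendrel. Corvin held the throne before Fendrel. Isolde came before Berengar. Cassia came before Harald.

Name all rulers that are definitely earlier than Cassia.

Berengar, Corvin, Elspeth, Fendrel, Isolde, Maren, Oswin

Directly stated before Cassia: Berengar, Corvin, Elspeth, Fendrel, and Isolde.
Maren reaches Cassia via Maren → Elspeth → Cassia.
Oswin reaches Cassia via Oswin → Berengar → Cassia.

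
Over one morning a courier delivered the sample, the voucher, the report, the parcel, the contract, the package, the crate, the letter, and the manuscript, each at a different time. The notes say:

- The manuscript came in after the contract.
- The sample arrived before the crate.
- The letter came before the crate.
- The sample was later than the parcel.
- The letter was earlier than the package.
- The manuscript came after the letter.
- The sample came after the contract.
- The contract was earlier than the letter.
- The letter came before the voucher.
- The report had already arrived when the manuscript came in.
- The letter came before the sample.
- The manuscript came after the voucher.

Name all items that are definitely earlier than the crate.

the contract, the letter, the parcel, the sample

Directly stated before the crate: the letter and the sample.
The contract reaches the crate via the contract → the sample → the crate.
The parcel reaches the crate via the parcel → the sample → the crate.
No chain forces the voucher (or any of the others) ahead of the crate.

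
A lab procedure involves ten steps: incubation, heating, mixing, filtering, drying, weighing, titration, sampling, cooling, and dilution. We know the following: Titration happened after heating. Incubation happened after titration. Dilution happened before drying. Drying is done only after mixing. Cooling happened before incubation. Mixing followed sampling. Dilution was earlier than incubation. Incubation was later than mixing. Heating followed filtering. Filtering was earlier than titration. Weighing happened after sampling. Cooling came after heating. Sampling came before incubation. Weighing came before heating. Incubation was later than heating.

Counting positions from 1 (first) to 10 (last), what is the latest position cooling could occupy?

Cooling must come before incubation — 1 step forced after it.
Everything else can be placed before cooling in some valid order, so cooling can sit as late as position 10 − 1 = 9.

9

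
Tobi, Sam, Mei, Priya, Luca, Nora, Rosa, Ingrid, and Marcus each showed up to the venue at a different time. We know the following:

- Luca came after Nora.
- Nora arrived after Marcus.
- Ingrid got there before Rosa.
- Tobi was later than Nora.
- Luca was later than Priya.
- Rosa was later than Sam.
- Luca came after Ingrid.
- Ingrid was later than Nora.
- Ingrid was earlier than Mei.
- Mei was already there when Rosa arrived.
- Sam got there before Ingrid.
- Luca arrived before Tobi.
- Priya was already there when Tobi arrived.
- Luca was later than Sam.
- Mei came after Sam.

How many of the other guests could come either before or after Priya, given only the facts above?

6

Forced after Priya: Luca and Tobi.
That leaves Ingrid, Marcus, Mei, Nora, Rosa, and Sam with no forced order relative to Priya — 6.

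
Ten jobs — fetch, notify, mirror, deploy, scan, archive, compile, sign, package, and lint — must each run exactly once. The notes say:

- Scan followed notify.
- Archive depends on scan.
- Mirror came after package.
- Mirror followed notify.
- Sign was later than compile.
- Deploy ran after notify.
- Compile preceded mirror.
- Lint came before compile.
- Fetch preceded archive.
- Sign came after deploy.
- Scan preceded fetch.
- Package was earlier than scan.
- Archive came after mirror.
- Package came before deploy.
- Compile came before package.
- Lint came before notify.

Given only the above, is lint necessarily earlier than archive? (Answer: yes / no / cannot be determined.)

yes

Chain the constraints: lint → compile → mirror → archive. Each link is directly stated, so lint comes before archive.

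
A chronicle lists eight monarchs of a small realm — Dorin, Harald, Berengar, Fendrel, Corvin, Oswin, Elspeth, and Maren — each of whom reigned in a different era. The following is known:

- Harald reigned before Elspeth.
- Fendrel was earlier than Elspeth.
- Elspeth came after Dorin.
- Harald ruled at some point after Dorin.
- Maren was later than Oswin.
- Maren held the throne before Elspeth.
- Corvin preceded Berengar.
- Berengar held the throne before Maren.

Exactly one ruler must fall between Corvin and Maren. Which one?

Tracing the constraints gives Corvin → Berengar → Maren, so Berengar sits after Corvin and before Maren.
No other ruler is forced both after Corvin and before Maren.

Berengar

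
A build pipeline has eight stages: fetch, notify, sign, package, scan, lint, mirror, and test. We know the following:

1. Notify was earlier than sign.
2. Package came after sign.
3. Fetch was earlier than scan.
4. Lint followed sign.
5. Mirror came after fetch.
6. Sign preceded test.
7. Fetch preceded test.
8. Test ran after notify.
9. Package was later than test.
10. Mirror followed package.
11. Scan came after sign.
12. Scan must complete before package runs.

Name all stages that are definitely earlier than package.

Directly stated before package: scan, sign, and test.
Fetch reaches package via fetch → test → package.
Notify reaches package via notify → sign → package.

fetch, notify, scan, sign, test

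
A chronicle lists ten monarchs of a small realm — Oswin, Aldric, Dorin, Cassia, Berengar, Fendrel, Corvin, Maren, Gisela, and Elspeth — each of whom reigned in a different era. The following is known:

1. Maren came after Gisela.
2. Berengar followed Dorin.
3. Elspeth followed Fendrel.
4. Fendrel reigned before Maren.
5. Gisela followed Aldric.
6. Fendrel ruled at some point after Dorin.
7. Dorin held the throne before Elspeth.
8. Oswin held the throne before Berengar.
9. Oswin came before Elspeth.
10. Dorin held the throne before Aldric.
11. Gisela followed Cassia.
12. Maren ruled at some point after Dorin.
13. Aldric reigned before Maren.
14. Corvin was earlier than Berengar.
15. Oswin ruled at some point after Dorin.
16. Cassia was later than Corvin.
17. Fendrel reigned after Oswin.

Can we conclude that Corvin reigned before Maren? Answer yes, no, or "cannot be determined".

yes

Chain the constraints: Corvin → Cassia → Gisela → Maren. Each link is directly stated, so Corvin comes before Maren.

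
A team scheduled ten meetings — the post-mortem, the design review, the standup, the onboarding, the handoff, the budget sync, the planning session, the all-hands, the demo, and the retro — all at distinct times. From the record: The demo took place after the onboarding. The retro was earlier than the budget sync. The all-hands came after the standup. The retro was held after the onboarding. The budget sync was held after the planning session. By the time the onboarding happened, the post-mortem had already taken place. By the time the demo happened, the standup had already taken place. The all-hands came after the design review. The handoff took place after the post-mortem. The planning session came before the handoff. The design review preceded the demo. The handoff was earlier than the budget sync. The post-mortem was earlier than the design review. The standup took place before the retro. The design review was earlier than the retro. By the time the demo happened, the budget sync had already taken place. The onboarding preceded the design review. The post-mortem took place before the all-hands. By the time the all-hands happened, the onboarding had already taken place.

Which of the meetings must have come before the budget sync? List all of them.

the design review, the handoff, the onboarding, the planning session, the post-mortem, the retro, the standup

Directly stated before the budget sync: the handoff, the planning session, and the retro.
The design review reaches the budget sync via the design review → the retro → the budget sync.
The onboarding reaches the budget sync via the onboarding → the retro → the budget sync.
The post-mortem reaches the budget sync via the post-mortem → the handoff → the budget sync.
Likewise the standup reaches the budget sync by chaining the stated constraints.
No chain forces the demo (or any of the others) ahead of the budget sync.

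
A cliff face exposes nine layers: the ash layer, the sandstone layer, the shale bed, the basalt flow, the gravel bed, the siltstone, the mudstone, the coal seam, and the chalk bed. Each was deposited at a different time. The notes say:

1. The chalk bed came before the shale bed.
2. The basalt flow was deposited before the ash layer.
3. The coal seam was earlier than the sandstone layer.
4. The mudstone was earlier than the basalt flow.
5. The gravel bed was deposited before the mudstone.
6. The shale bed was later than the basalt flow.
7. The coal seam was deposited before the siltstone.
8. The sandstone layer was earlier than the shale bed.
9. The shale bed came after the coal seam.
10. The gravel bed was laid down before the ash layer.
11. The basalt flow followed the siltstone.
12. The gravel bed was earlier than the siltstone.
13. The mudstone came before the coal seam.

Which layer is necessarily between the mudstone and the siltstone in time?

Tracing the constraints gives the mudstone → the coal seam → the siltstone, so the coal seam sits after the mudstone and before the siltstone.
No other layer is forced both after the mudstone and before the siltstone.

the coal seam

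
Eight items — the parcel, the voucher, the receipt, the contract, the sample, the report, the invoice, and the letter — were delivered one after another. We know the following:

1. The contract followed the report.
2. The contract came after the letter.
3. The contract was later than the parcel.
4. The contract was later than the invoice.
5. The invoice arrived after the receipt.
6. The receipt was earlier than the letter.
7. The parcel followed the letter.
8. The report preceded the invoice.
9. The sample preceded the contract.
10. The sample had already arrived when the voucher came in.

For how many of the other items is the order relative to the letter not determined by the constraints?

4

Forced before the letter: the receipt; forced after the letter: the contract and the parcel.
That leaves the invoice, the report, the sample, and the voucher with no forced order relative to the letter — 4.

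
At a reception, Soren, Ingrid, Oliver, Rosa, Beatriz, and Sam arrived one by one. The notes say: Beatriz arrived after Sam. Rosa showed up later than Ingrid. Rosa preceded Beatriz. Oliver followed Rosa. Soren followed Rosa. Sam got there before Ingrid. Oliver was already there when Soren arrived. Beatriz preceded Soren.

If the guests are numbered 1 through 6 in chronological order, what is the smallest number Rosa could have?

Ingrid and Sam must both come before Rosa — 2 forced predecessors.
Nothing else is forced ahead of Rosa, so their earliest slot is position 2 + 1 = 3.

3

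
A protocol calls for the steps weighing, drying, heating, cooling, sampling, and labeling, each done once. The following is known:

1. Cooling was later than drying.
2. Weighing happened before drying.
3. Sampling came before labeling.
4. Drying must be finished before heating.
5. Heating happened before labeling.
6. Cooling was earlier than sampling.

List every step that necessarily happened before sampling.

cooling, drying, weighing

Directly stated before sampling: cooling.
Drying reaches sampling via drying → cooling → sampling.
Weighing reaches sampling via weighing → drying → cooling → sampling.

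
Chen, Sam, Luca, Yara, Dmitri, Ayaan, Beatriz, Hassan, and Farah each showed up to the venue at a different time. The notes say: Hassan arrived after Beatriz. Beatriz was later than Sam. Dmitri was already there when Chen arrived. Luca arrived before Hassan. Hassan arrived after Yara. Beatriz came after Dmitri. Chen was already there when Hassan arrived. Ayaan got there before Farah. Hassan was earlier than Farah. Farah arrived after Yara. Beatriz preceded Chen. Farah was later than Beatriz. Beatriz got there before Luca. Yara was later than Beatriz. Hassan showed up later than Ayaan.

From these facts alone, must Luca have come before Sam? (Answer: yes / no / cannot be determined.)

Tracing the constraints gives Sam → Beatriz → Luca, so Sam must come before Luca.
That means Luca cannot be before Sam.

no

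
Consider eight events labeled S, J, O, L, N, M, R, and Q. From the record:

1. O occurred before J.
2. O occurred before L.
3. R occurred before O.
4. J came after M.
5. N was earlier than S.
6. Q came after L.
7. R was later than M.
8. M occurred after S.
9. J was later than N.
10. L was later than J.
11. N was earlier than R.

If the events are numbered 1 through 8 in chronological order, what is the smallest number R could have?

M, N, and S must all come before R — 3 forced predecessors.
Nothing else is forced ahead of R, so its earliest slot is position 3 + 1 = 4.

4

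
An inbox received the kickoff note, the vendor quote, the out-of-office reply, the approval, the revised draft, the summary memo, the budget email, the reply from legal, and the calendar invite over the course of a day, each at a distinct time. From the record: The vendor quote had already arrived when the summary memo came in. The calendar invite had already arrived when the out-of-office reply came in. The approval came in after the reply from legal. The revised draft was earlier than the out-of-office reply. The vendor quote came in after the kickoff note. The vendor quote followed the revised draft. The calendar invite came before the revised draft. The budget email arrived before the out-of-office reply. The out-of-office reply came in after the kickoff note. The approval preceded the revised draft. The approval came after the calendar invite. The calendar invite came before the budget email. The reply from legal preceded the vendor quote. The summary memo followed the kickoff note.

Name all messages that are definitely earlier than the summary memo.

Directly stated before the summary memo: the kickoff note and the vendor quote.
The approval reaches the summary memo via the approval → the revised draft → the vendor quote → the summary memo.
The calendar invite reaches the summary memo via the calendar invite → the revised draft → the vendor quote → the summary memo.
The reply from legal reaches the summary memo via the reply from legal → the vendor quote → the summary memo.
Likewise the revised draft reaches the summary memo by chaining the stated constraints.
No chain forces the out-of-office reply (or any of the others) ahead of the summary memo.

the approval, the calendar invite, the kickoff note, the reply from legal, the revised draft, the vendor quote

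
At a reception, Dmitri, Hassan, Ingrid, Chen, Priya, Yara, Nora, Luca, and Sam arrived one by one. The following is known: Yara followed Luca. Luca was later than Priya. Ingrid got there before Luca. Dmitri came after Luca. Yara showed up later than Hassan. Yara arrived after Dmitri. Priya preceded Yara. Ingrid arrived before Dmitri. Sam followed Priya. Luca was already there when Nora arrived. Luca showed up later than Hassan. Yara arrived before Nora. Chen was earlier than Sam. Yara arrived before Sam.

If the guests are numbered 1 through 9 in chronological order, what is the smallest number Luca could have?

4

Hassan, Ingrid, and Priya must all come before Luca — 3 forced predecessors.
Nothing else is forced ahead of Luca, so their earliest slot is position 3 + 1 = 4.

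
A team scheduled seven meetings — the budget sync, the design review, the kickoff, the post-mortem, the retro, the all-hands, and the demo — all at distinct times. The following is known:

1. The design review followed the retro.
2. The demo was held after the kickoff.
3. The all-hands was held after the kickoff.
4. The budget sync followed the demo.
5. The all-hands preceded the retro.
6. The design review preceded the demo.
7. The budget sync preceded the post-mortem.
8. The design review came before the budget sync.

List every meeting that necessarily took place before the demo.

the all-hands, the design review, the kickoff, the retro

Directly stated before the demo: the design review and the kickoff.
The all-hands reaches the demo via the all-hands → the retro → the design review → the demo.
The retro reaches the demo via the retro → the design review → the demo.
No chain forces the budget sync (or any of the others) ahead of the demo.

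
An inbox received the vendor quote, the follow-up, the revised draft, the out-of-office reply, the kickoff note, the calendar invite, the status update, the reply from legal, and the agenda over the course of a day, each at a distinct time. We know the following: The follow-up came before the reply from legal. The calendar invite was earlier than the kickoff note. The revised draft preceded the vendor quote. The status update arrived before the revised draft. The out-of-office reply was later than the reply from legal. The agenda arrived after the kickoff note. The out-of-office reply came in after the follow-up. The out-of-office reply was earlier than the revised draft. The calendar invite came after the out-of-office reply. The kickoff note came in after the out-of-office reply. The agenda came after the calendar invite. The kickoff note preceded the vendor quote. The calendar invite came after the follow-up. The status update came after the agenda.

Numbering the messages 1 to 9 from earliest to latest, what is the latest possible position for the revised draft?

The revised draft must come before the vendor quote — 1 message forced after it.
Everything else can be placed before the revised draft in some valid order, so the revised draft can sit as late as position 9 − 1 = 8.

8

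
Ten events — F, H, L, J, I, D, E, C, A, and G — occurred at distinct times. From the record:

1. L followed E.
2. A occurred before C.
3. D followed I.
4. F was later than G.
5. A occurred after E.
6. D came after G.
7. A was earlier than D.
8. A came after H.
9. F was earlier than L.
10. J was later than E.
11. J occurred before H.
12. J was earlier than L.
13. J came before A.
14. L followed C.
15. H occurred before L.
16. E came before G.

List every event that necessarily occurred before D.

Directly stated before D: A, G, and I.
E reaches D via E → A → D.
H reaches D via H → A → D.
J reaches D via J → A → D.

A, E, G, H, I, J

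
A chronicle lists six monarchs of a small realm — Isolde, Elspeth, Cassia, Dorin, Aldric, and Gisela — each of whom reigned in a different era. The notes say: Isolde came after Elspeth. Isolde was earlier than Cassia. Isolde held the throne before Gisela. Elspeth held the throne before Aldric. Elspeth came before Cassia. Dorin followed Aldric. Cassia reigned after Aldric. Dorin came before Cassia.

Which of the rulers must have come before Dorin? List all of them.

Aldric, Elspeth

Directly stated before Dorin: Aldric.
Elspeth reaches Dorin via Elspeth → Aldric → Dorin.
No chain forces Gisela (or any of the others) ahead of Dorin.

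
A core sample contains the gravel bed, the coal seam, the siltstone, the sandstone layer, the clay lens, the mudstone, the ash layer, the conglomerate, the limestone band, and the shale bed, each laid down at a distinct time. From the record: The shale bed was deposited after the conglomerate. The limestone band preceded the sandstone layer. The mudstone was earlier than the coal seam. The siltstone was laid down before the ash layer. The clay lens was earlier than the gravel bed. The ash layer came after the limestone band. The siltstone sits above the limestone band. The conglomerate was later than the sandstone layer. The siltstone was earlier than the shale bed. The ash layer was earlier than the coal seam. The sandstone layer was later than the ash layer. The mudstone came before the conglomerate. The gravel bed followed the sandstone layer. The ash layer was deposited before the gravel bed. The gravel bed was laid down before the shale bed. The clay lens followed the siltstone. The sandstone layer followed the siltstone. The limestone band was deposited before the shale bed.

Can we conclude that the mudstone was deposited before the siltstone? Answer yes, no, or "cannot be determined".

cannot be determined

No chain of stated constraints runs from the mudstone to the siltstone, and none runs from the siltstone to the mudstone either.
So the relative order of the mudstone and the siltstone is not fixed by the given facts.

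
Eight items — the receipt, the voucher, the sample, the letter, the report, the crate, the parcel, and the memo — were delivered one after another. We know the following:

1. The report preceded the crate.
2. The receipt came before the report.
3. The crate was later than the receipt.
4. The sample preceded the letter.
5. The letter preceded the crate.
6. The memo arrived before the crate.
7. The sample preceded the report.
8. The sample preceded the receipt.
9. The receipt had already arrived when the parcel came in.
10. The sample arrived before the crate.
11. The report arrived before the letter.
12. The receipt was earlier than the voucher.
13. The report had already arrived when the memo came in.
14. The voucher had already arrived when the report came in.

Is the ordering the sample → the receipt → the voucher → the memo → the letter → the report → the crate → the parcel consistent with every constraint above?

no

The constraints require the report before the letter, but in the proposed sequence the letter appears ahead of the report. That one violation is enough.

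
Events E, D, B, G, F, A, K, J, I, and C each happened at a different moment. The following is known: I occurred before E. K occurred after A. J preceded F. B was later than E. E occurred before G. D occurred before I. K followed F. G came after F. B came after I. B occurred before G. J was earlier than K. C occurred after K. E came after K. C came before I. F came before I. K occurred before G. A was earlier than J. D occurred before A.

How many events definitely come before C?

Directly stated before C: K.
A reaches C via A → K → C.
D reaches C via D → A → K → C.
F reaches C via F → K → C.
Likewise J reaches C by chaining the stated constraints.
That's A, D, F, J, and K — 5 in all.

5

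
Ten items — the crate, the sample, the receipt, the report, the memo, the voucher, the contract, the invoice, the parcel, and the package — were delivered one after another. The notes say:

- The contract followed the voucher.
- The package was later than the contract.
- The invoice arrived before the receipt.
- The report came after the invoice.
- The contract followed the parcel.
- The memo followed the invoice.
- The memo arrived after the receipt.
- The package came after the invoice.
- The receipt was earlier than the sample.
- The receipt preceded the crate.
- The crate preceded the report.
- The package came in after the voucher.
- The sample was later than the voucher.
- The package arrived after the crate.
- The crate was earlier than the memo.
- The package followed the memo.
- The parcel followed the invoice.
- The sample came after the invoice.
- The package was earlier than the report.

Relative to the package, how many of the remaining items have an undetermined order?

1

Forced before the package: the contract, the crate, the invoice, the memo, the parcel, the receipt, and the voucher; forced after the package: the report.
That leaves the sample with no forced order relative to the package — 1.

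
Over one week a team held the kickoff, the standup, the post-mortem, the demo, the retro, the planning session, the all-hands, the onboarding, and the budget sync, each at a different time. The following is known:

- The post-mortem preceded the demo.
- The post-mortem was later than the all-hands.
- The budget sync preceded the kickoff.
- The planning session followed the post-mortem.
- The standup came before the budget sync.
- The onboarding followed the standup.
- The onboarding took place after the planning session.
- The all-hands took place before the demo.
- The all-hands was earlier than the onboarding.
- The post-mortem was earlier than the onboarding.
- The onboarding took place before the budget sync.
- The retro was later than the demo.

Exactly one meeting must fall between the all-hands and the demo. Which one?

the post-mortem

Tracing the constraints gives the all-hands → the post-mortem → the demo, so the post-mortem sits after the all-hands and before the demo.
No other meeting is forced both after the all-hands and before the demo.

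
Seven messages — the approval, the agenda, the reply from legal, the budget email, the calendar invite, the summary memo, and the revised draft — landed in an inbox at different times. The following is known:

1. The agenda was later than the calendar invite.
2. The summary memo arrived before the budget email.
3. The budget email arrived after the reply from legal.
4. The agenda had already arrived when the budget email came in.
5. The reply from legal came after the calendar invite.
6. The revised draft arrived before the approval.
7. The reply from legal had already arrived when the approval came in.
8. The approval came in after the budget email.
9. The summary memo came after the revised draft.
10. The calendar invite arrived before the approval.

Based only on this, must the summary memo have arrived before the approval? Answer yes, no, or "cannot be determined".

yes

Chain the constraints: the summary memo → the budget email → the approval. Each link is directly stated, so the summary memo comes before the approval.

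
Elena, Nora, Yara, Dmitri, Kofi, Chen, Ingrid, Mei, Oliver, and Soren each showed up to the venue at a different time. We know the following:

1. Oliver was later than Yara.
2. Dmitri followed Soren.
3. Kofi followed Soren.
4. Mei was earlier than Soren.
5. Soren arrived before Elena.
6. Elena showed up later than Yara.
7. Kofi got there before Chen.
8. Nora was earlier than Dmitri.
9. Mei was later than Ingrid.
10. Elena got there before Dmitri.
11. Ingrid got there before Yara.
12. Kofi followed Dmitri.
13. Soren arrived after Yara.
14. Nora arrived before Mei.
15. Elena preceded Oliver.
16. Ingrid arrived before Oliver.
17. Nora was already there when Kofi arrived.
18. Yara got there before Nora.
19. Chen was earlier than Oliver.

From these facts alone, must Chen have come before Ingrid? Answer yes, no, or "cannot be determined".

no

Tracing the constraints gives Ingrid → Yara → Nora → Kofi → Chen, so Ingrid must come before Chen.
That means Chen cannot be before Ingrid.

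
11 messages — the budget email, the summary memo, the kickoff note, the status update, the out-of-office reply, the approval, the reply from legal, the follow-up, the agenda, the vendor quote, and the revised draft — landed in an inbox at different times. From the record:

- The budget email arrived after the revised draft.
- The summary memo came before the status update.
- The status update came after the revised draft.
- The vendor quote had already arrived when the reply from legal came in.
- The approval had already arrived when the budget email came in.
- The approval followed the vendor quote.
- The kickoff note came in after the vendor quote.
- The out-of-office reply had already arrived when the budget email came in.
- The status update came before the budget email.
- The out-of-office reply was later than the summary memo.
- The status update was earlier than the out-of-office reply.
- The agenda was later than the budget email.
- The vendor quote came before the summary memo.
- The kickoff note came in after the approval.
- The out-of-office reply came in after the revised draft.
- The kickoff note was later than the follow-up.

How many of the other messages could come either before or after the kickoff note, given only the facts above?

7

Forced before the kickoff note: the approval, the follow-up, and the vendor quote.
That leaves the agenda, the budget email, the out-of-office reply, the reply from legal, the revised draft, the status update, and the summary memo with no forced order relative to the kickoff note — 7.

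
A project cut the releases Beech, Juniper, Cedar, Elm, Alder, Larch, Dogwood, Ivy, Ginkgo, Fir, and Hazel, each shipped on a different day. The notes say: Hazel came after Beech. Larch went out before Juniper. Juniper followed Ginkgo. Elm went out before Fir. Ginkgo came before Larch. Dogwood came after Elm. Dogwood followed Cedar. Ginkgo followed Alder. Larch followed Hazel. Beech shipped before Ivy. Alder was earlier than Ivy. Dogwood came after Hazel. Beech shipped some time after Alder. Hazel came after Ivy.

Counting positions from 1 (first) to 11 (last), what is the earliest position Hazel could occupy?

4

Alder, Beech, and Ivy must all come before Hazel — 3 forced predecessors.
Nothing else is forced ahead of Hazel, so its earliest slot is position 3 + 1 = 4.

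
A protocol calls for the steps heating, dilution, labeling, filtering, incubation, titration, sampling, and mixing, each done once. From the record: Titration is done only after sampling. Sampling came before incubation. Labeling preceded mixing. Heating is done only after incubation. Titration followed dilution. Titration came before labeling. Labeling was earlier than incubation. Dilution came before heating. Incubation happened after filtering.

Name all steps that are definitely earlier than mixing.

dilution, labeling, sampling, titration

Directly stated before mixing: labeling.
Dilution reaches mixing via dilution → titration → labeling → mixing.
Sampling reaches mixing via sampling → titration → labeling → mixing.
Titration reaches mixing via titration → labeling → mixing.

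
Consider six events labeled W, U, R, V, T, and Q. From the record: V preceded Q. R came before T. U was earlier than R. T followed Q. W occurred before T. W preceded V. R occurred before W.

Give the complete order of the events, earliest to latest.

U, R, W, V, Q, T

The constraints fix every adjacent pair, so only one ordering works:
U → R → W → V → Q → T.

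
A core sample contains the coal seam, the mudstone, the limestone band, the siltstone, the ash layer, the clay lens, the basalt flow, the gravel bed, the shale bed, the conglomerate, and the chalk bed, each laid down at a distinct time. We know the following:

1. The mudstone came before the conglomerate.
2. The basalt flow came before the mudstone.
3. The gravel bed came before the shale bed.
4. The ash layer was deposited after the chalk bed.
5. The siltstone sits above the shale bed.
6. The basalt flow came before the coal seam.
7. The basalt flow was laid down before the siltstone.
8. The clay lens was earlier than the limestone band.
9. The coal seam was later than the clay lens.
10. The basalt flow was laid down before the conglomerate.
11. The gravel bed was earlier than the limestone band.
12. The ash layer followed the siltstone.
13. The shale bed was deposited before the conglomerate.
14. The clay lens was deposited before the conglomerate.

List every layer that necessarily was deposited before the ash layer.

Directly stated before the ash layer: the chalk bed and the siltstone.
The basalt flow reaches the ash layer via the basalt flow → the siltstone → the ash layer.
The gravel bed reaches the ash layer via the gravel bed → the shale bed → the siltstone → the ash layer.
The shale bed reaches the ash layer via the shale bed → the siltstone → the ash layer.

the basalt flow, the chalk bed, the gravel bed, the shale bed, the siltstone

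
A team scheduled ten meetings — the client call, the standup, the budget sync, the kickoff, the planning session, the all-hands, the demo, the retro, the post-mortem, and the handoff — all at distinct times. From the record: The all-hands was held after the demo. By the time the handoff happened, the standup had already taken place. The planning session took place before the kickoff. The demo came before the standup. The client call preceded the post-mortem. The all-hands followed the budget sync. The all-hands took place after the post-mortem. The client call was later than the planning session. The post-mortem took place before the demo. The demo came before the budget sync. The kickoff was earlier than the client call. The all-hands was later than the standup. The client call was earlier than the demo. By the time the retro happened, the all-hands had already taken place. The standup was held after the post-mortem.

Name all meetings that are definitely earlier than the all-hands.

the budget sync, the client call, the demo, the kickoff, the planning session, the post-mortem, the standup

Directly stated before the all-hands: the budget sync, the demo, the post-mortem, and the standup.
The client call reaches the all-hands via the client call → the post-mortem → the all-hands.
The kickoff reaches the all-hands via the kickoff → the client call → the post-mortem → the all-hands.
The planning session reaches the all-hands via the planning session → the client call → the post-mortem → the all-hands.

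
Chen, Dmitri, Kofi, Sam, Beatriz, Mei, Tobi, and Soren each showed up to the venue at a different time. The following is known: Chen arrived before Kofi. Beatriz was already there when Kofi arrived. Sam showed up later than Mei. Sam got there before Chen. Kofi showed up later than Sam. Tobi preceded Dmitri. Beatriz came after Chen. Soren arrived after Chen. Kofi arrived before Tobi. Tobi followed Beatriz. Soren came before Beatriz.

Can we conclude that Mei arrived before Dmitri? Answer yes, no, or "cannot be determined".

Chain the constraints: Mei → Sam → Kofi → Tobi → Dmitri. Each link is directly stated, so Mei comes before Dmitri.

yes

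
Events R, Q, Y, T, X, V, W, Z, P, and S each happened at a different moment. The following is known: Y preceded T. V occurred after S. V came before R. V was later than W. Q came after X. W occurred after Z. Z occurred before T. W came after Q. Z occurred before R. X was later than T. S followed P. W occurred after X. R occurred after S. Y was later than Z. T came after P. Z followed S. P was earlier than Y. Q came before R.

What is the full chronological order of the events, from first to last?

P, S, Z, Y, T, X, Q, W, V, R

The constraints fix every adjacent pair, so only one ordering works:
P → S → Z → Y → T → X → Q → W → V → R.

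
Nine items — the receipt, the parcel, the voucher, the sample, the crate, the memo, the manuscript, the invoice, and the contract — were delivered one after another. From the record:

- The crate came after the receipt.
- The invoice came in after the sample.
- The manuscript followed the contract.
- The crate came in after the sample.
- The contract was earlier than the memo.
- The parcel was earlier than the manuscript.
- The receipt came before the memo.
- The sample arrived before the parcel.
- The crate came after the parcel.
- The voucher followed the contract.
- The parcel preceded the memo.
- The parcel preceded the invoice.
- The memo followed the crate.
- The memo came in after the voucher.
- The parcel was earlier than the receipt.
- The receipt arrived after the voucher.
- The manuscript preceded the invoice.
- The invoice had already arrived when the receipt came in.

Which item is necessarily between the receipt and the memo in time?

Tracing the constraints gives the receipt → the crate → the memo, so the crate sits after the receipt and before the memo.
No other item is forced both after the receipt and before the memo.

the crate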